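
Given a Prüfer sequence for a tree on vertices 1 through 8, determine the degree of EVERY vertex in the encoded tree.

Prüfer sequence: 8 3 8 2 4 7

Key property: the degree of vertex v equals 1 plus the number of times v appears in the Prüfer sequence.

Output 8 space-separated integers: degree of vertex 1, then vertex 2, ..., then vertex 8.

p_1 = 8: count[8] becomes 1
p_2 = 3: count[3] becomes 1
p_3 = 8: count[8] becomes 2
p_4 = 2: count[2] becomes 1
p_5 = 4: count[4] becomes 1
p_6 = 7: count[7] becomes 1
Degrees (1 + count): deg[1]=1+0=1, deg[2]=1+1=2, deg[3]=1+1=2, deg[4]=1+1=2, deg[5]=1+0=1, deg[6]=1+0=1, deg[7]=1+1=2, deg[8]=1+2=3

Answer: 1 2 2 2 1 1 2 3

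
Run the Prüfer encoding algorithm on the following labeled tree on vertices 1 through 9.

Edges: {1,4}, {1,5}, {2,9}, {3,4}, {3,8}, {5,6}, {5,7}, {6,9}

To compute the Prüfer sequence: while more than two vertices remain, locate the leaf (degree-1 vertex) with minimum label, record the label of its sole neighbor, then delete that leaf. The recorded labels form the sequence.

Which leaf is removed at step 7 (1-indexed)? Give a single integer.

Answer: 5

Derivation:
Step 1: current leaves = {2,7,8}. Remove leaf 2 (neighbor: 9).
Step 2: current leaves = {7,8,9}. Remove leaf 7 (neighbor: 5).
Step 3: current leaves = {8,9}. Remove leaf 8 (neighbor: 3).
Step 4: current leaves = {3,9}. Remove leaf 3 (neighbor: 4).
Step 5: current leaves = {4,9}. Remove leaf 4 (neighbor: 1).
Step 6: current leaves = {1,9}. Remove leaf 1 (neighbor: 5).
Step 7: current leaves = {5,9}. Remove leaf 5 (neighbor: 6).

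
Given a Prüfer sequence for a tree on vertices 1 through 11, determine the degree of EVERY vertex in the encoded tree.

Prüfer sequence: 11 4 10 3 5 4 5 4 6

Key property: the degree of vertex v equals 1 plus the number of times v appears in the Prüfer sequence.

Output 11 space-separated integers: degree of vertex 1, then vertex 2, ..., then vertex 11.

p_1 = 11: count[11] becomes 1
p_2 = 4: count[4] becomes 1
p_3 = 10: count[10] becomes 1
p_4 = 3: count[3] becomes 1
p_5 = 5: count[5] becomes 1
p_6 = 4: count[4] becomes 2
p_7 = 5: count[5] becomes 2
p_8 = 4: count[4] becomes 3
p_9 = 6: count[6] becomes 1
Degrees (1 + count): deg[1]=1+0=1, deg[2]=1+0=1, deg[3]=1+1=2, deg[4]=1+3=4, deg[5]=1+2=3, deg[6]=1+1=2, deg[7]=1+0=1, deg[8]=1+0=1, deg[9]=1+0=1, deg[10]=1+1=2, deg[11]=1+1=2

Answer: 1 1 2 4 3 2 1 1 1 2 2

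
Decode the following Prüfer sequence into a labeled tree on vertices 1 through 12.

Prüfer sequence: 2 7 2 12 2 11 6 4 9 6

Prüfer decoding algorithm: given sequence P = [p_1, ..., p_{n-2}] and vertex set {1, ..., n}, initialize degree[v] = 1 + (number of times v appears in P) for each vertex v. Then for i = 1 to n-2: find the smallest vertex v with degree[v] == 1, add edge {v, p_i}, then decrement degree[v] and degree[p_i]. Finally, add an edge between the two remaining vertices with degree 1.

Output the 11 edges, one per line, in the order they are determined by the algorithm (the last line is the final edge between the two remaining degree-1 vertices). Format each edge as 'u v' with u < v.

Initial degrees: {1:1, 2:4, 3:1, 4:2, 5:1, 6:3, 7:2, 8:1, 9:2, 10:1, 11:2, 12:2}
Step 1: smallest deg-1 vertex = 1, p_1 = 2. Add edge {1,2}. Now deg[1]=0, deg[2]=3.
Step 2: smallest deg-1 vertex = 3, p_2 = 7. Add edge {3,7}. Now deg[3]=0, deg[7]=1.
Step 3: smallest deg-1 vertex = 5, p_3 = 2. Add edge {2,5}. Now deg[5]=0, deg[2]=2.
Step 4: smallest deg-1 vertex = 7, p_4 = 12. Add edge {7,12}. Now deg[7]=0, deg[12]=1.
Step 5: smallest deg-1 vertex = 8, p_5 = 2. Add edge {2,8}. Now deg[8]=0, deg[2]=1.
Step 6: smallest deg-1 vertex = 2, p_6 = 11. Add edge {2,11}. Now deg[2]=0, deg[11]=1.
Step 7: smallest deg-1 vertex = 10, p_7 = 6. Add edge {6,10}. Now deg[10]=0, deg[6]=2.
Step 8: smallest deg-1 vertex = 11, p_8 = 4. Add edge {4,11}. Now deg[11]=0, deg[4]=1.
Step 9: smallest deg-1 vertex = 4, p_9 = 9. Add edge {4,9}. Now deg[4]=0, deg[9]=1.
Step 10: smallest deg-1 vertex = 9, p_10 = 6. Add edge {6,9}. Now deg[9]=0, deg[6]=1.
Final: two remaining deg-1 vertices are 6, 12. Add edge {6,12}.

Answer: 1 2
3 7
2 5
7 12
2 8
2 11
6 10
4 11
4 9
6 9
6 12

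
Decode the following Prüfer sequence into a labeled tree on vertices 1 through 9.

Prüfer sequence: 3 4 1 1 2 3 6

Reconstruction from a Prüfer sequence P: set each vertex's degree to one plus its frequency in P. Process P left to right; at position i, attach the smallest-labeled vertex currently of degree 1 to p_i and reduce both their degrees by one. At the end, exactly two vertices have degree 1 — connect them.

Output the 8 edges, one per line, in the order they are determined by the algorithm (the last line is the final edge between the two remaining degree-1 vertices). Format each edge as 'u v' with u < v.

Initial degrees: {1:3, 2:2, 3:3, 4:2, 5:1, 6:2, 7:1, 8:1, 9:1}
Step 1: smallest deg-1 vertex = 5, p_1 = 3. Add edge {3,5}. Now deg[5]=0, deg[3]=2.
Step 2: smallest deg-1 vertex = 7, p_2 = 4. Add edge {4,7}. Now deg[7]=0, deg[4]=1.
Step 3: smallest deg-1 vertex = 4, p_3 = 1. Add edge {1,4}. Now deg[4]=0, deg[1]=2.
Step 4: smallest deg-1 vertex = 8, p_4 = 1. Add edge {1,8}. Now deg[8]=0, deg[1]=1.
Step 5: smallest deg-1 vertex = 1, p_5 = 2. Add edge {1,2}. Now deg[1]=0, deg[2]=1.
Step 6: smallest deg-1 vertex = 2, p_6 = 3. Add edge {2,3}. Now deg[2]=0, deg[3]=1.
Step 7: smallest deg-1 vertex = 3, p_7 = 6. Add edge {3,6}. Now deg[3]=0, deg[6]=1.
Final: two remaining deg-1 vertices are 6, 9. Add edge {6,9}.

Answer: 3 5
4 7
1 4
1 8
1 2
2 3
3 6
6 9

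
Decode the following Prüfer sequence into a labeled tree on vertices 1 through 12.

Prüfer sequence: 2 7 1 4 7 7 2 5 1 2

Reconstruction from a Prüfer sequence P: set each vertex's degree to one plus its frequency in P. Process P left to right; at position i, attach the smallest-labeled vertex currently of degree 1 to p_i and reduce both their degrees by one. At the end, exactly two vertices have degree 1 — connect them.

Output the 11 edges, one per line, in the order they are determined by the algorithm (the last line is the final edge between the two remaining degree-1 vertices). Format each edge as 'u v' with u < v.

Initial degrees: {1:3, 2:4, 3:1, 4:2, 5:2, 6:1, 7:4, 8:1, 9:1, 10:1, 11:1, 12:1}
Step 1: smallest deg-1 vertex = 3, p_1 = 2. Add edge {2,3}. Now deg[3]=0, deg[2]=3.
Step 2: smallest deg-1 vertex = 6, p_2 = 7. Add edge {6,7}. Now deg[6]=0, deg[7]=3.
Step 3: smallest deg-1 vertex = 8, p_3 = 1. Add edge {1,8}. Now deg[8]=0, deg[1]=2.
Step 4: smallest deg-1 vertex = 9, p_4 = 4. Add edge {4,9}. Now deg[9]=0, deg[4]=1.
Step 5: smallest deg-1 vertex = 4, p_5 = 7. Add edge {4,7}. Now deg[4]=0, deg[7]=2.
Step 6: smallest deg-1 vertex = 10, p_6 = 7. Add edge {7,10}. Now deg[10]=0, deg[7]=1.
Step 7: smallest deg-1 vertex = 7, p_7 = 2. Add edge {2,7}. Now deg[7]=0, deg[2]=2.
Step 8: smallest deg-1 vertex = 11, p_8 = 5. Add edge {5,11}. Now deg[11]=0, deg[5]=1.
Step 9: smallest deg-1 vertex = 5, p_9 = 1. Add edge {1,5}. Now deg[5]=0, deg[1]=1.
Step 10: smallest deg-1 vertex = 1, p_10 = 2. Add edge {1,2}. Now deg[1]=0, deg[2]=1.
Final: two remaining deg-1 vertices are 2, 12. Add edge {2,12}.

Answer: 2 3
6 7
1 8
4 9
4 7
7 10
2 7
5 11
1 5
1 2
2 12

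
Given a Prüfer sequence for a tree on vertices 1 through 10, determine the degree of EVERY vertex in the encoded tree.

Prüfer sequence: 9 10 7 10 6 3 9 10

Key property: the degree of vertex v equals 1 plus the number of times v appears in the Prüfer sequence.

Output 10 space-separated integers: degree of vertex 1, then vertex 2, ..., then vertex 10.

p_1 = 9: count[9] becomes 1
p_2 = 10: count[10] becomes 1
p_3 = 7: count[7] becomes 1
p_4 = 10: count[10] becomes 2
p_5 = 6: count[6] becomes 1
p_6 = 3: count[3] becomes 1
p_7 = 9: count[9] becomes 2
p_8 = 10: count[10] becomes 3
Degrees (1 + count): deg[1]=1+0=1, deg[2]=1+0=1, deg[3]=1+1=2, deg[4]=1+0=1, deg[5]=1+0=1, deg[6]=1+1=2, deg[7]=1+1=2, deg[8]=1+0=1, deg[9]=1+2=3, deg[10]=1+3=4

Answer: 1 1 2 1 1 2 2 1 3 4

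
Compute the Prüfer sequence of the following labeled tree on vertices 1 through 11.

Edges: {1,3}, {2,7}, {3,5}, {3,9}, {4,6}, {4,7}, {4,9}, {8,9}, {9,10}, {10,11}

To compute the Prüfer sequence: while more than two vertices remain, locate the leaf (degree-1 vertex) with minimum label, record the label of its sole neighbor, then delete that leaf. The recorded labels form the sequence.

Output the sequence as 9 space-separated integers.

Step 1: leaves = {1,2,5,6,8,11}. Remove smallest leaf 1, emit neighbor 3.
Step 2: leaves = {2,5,6,8,11}. Remove smallest leaf 2, emit neighbor 7.
Step 3: leaves = {5,6,7,8,11}. Remove smallest leaf 5, emit neighbor 3.
Step 4: leaves = {3,6,7,8,11}. Remove smallest leaf 3, emit neighbor 9.
Step 5: leaves = {6,7,8,11}. Remove smallest leaf 6, emit neighbor 4.
Step 6: leaves = {7,8,11}. Remove smallest leaf 7, emit neighbor 4.
Step 7: leaves = {4,8,11}. Remove smallest leaf 4, emit neighbor 9.
Step 8: leaves = {8,11}. Remove smallest leaf 8, emit neighbor 9.
Step 9: leaves = {9,11}. Remove smallest leaf 9, emit neighbor 10.
Done: 2 vertices remain (10, 11). Sequence = [3 7 3 9 4 4 9 9 10]

Answer: 3 7 3 9 4 4 9 9 10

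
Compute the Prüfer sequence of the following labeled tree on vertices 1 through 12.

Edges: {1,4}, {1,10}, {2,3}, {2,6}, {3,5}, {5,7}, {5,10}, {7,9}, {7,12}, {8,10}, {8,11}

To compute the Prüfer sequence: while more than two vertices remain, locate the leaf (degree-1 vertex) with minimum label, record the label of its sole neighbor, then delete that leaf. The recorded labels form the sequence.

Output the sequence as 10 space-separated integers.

Step 1: leaves = {4,6,9,11,12}. Remove smallest leaf 4, emit neighbor 1.
Step 2: leaves = {1,6,9,11,12}. Remove smallest leaf 1, emit neighbor 10.
Step 3: leaves = {6,9,11,12}. Remove smallest leaf 6, emit neighbor 2.
Step 4: leaves = {2,9,11,12}. Remove smallest leaf 2, emit neighbor 3.
Step 5: leaves = {3,9,11,12}. Remove smallest leaf 3, emit neighbor 5.
Step 6: leaves = {9,11,12}. Remove smallest leaf 9, emit neighbor 7.
Step 7: leaves = {11,12}. Remove smallest leaf 11, emit neighbor 8.
Step 8: leaves = {8,12}. Remove smallest leaf 8, emit neighbor 10.
Step 9: leaves = {10,12}. Remove smallest leaf 10, emit neighbor 5.
Step 10: leaves = {5,12}. Remove smallest leaf 5, emit neighbor 7.
Done: 2 vertices remain (7, 12). Sequence = [1 10 2 3 5 7 8 10 5 7]

Answer: 1 10 2 3 5 7 8 10 5 7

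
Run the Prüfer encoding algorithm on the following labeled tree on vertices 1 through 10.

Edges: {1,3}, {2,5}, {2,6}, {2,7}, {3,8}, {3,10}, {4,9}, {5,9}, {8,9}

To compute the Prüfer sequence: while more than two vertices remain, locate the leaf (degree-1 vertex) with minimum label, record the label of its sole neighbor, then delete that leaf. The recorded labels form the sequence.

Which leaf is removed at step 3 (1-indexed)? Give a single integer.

Answer: 6

Derivation:
Step 1: current leaves = {1,4,6,7,10}. Remove leaf 1 (neighbor: 3).
Step 2: current leaves = {4,6,7,10}. Remove leaf 4 (neighbor: 9).
Step 3: current leaves = {6,7,10}. Remove leaf 6 (neighbor: 2).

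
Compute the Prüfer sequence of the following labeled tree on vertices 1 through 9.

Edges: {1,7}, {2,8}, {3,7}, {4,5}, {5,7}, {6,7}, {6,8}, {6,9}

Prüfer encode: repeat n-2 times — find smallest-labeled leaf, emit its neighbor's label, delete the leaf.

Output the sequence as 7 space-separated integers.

Step 1: leaves = {1,2,3,4,9}. Remove smallest leaf 1, emit neighbor 7.
Step 2: leaves = {2,3,4,9}. Remove smallest leaf 2, emit neighbor 8.
Step 3: leaves = {3,4,8,9}. Remove smallest leaf 3, emit neighbor 7.
Step 4: leaves = {4,8,9}. Remove smallest leaf 4, emit neighbor 5.
Step 5: leaves = {5,8,9}. Remove smallest leaf 5, emit neighbor 7.
Step 6: leaves = {7,8,9}. Remove smallest leaf 7, emit neighbor 6.
Step 7: leaves = {8,9}. Remove smallest leaf 8, emit neighbor 6.
Done: 2 vertices remain (6, 9). Sequence = [7 8 7 5 7 6 6]

Answer: 7 8 7 5 7 6 6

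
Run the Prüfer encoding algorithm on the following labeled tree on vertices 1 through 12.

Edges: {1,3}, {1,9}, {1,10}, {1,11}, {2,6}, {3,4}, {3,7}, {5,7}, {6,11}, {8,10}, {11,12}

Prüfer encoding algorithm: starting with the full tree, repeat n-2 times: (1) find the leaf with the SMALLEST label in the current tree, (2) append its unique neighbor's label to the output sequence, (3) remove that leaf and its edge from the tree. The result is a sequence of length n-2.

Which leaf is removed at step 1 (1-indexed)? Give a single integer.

Answer: 2

Derivation:
Step 1: current leaves = {2,4,5,8,9,12}. Remove leaf 2 (neighbor: 6).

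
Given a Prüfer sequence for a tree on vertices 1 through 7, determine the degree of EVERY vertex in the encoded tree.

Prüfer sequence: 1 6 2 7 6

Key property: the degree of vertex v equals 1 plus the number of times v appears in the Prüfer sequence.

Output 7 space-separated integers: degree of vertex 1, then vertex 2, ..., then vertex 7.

p_1 = 1: count[1] becomes 1
p_2 = 6: count[6] becomes 1
p_3 = 2: count[2] becomes 1
p_4 = 7: count[7] becomes 1
p_5 = 6: count[6] becomes 2
Degrees (1 + count): deg[1]=1+1=2, deg[2]=1+1=2, deg[3]=1+0=1, deg[4]=1+0=1, deg[5]=1+0=1, deg[6]=1+2=3, deg[7]=1+1=2

Answer: 2 2 1 1 1 3 2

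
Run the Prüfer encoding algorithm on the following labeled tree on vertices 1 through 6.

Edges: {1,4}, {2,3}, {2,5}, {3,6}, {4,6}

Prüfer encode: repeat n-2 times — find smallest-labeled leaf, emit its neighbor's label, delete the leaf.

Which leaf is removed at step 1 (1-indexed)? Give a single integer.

Answer: 1

Derivation:
Step 1: current leaves = {1,5}. Remove leaf 1 (neighbor: 4).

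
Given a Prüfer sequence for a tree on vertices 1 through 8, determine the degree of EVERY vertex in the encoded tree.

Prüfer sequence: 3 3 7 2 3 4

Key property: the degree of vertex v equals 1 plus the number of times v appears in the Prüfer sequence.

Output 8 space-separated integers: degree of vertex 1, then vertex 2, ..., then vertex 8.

p_1 = 3: count[3] becomes 1
p_2 = 3: count[3] becomes 2
p_3 = 7: count[7] becomes 1
p_4 = 2: count[2] becomes 1
p_5 = 3: count[3] becomes 3
p_6 = 4: count[4] becomes 1
Degrees (1 + count): deg[1]=1+0=1, deg[2]=1+1=2, deg[3]=1+3=4, deg[4]=1+1=2, deg[5]=1+0=1, deg[6]=1+0=1, deg[7]=1+1=2, deg[8]=1+0=1

Answer: 1 2 4 2 1 1 2 1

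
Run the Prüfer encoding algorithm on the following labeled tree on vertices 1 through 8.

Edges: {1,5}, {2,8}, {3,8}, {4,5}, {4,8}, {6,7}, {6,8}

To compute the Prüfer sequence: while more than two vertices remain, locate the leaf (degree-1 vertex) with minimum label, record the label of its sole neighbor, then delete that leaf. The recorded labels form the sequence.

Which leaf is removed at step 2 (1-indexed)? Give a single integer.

Step 1: current leaves = {1,2,3,7}. Remove leaf 1 (neighbor: 5).
Step 2: current leaves = {2,3,5,7}. Remove leaf 2 (neighbor: 8).

Answer: 2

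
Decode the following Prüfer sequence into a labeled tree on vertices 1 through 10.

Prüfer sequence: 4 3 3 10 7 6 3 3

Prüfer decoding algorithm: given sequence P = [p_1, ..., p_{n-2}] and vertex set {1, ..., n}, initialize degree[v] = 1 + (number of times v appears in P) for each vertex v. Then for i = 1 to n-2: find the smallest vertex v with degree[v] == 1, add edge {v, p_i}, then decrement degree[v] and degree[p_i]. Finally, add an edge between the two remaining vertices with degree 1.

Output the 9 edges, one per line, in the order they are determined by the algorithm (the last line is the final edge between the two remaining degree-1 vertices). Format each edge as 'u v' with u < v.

Initial degrees: {1:1, 2:1, 3:5, 4:2, 5:1, 6:2, 7:2, 8:1, 9:1, 10:2}
Step 1: smallest deg-1 vertex = 1, p_1 = 4. Add edge {1,4}. Now deg[1]=0, deg[4]=1.
Step 2: smallest deg-1 vertex = 2, p_2 = 3. Add edge {2,3}. Now deg[2]=0, deg[3]=4.
Step 3: smallest deg-1 vertex = 4, p_3 = 3. Add edge {3,4}. Now deg[4]=0, deg[3]=3.
Step 4: smallest deg-1 vertex = 5, p_4 = 10. Add edge {5,10}. Now deg[5]=0, deg[10]=1.
Step 5: smallest deg-1 vertex = 8, p_5 = 7. Add edge {7,8}. Now deg[8]=0, deg[7]=1.
Step 6: smallest deg-1 vertex = 7, p_6 = 6. Add edge {6,7}. Now deg[7]=0, deg[6]=1.
Step 7: smallest deg-1 vertex = 6, p_7 = 3. Add edge {3,6}. Now deg[6]=0, deg[3]=2.
Step 8: smallest deg-1 vertex = 9, p_8 = 3. Add edge {3,9}. Now deg[9]=0, deg[3]=1.
Final: two remaining deg-1 vertices are 3, 10. Add edge {3,10}.

Answer: 1 4
2 3
3 4
5 10
7 8
6 7
3 6
3 9
3 10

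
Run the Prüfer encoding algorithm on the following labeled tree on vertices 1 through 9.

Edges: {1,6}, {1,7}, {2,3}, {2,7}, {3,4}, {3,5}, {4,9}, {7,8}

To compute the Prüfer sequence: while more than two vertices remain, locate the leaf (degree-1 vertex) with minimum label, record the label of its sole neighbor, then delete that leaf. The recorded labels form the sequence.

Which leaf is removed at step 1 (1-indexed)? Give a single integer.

Answer: 5

Derivation:
Step 1: current leaves = {5,6,8,9}. Remove leaf 5 (neighbor: 3).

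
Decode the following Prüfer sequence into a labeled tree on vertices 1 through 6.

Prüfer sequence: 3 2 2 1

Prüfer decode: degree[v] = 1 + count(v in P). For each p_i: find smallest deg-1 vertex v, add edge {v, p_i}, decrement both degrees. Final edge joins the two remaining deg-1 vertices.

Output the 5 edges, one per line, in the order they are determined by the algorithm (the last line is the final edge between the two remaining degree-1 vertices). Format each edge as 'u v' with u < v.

Initial degrees: {1:2, 2:3, 3:2, 4:1, 5:1, 6:1}
Step 1: smallest deg-1 vertex = 4, p_1 = 3. Add edge {3,4}. Now deg[4]=0, deg[3]=1.
Step 2: smallest deg-1 vertex = 3, p_2 = 2. Add edge {2,3}. Now deg[3]=0, deg[2]=2.
Step 3: smallest deg-1 vertex = 5, p_3 = 2. Add edge {2,5}. Now deg[5]=0, deg[2]=1.
Step 4: smallest deg-1 vertex = 2, p_4 = 1. Add edge {1,2}. Now deg[2]=0, deg[1]=1.
Final: two remaining deg-1 vertices are 1, 6. Add edge {1,6}.

Answer: 3 4
2 3
2 5
1 2
1 6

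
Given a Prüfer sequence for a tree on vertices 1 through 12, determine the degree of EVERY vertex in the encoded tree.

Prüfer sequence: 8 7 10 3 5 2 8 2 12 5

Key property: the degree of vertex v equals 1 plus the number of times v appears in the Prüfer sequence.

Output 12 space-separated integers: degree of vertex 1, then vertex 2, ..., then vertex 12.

p_1 = 8: count[8] becomes 1
p_2 = 7: count[7] becomes 1
p_3 = 10: count[10] becomes 1
p_4 = 3: count[3] becomes 1
p_5 = 5: count[5] becomes 1
p_6 = 2: count[2] becomes 1
p_7 = 8: count[8] becomes 2
p_8 = 2: count[2] becomes 2
p_9 = 12: count[12] becomes 1
p_10 = 5: count[5] becomes 2
Degrees (1 + count): deg[1]=1+0=1, deg[2]=1+2=3, deg[3]=1+1=2, deg[4]=1+0=1, deg[5]=1+2=3, deg[6]=1+0=1, deg[7]=1+1=2, deg[8]=1+2=3, deg[9]=1+0=1, deg[10]=1+1=2, deg[11]=1+0=1, deg[12]=1+1=2

Answer: 1 3 2 1 3 1 2 3 1 2 1 2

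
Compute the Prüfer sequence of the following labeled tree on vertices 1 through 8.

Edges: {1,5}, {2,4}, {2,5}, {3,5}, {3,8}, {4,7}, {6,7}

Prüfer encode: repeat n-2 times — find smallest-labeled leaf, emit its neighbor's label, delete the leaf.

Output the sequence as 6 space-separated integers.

Answer: 5 7 4 2 5 3

Derivation:
Step 1: leaves = {1,6,8}. Remove smallest leaf 1, emit neighbor 5.
Step 2: leaves = {6,8}. Remove smallest leaf 6, emit neighbor 7.
Step 3: leaves = {7,8}. Remove smallest leaf 7, emit neighbor 4.
Step 4: leaves = {4,8}. Remove smallest leaf 4, emit neighbor 2.
Step 5: leaves = {2,8}. Remove smallest leaf 2, emit neighbor 5.
Step 6: leaves = {5,8}. Remove smallest leaf 5, emit neighbor 3.
Done: 2 vertices remain (3, 8). Sequence = [5 7 4 2 5 3]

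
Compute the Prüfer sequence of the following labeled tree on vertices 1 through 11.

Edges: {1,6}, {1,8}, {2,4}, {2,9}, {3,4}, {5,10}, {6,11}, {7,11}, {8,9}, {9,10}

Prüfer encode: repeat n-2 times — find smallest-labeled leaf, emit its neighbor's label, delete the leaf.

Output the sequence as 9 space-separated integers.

Answer: 4 2 9 10 11 9 8 1 6

Derivation:
Step 1: leaves = {3,5,7}. Remove smallest leaf 3, emit neighbor 4.
Step 2: leaves = {4,5,7}. Remove smallest leaf 4, emit neighbor 2.
Step 3: leaves = {2,5,7}. Remove smallest leaf 2, emit neighbor 9.
Step 4: leaves = {5,7}. Remove smallest leaf 5, emit neighbor 10.
Step 5: leaves = {7,10}. Remove smallest leaf 7, emit neighbor 11.
Step 6: leaves = {10,11}. Remove smallest leaf 10, emit neighbor 9.
Step 7: leaves = {9,11}. Remove smallest leaf 9, emit neighbor 8.
Step 8: leaves = {8,11}. Remove smallest leaf 8, emit neighbor 1.
Step 9: leaves = {1,11}. Remove smallest leaf 1, emit neighbor 6.
Done: 2 vertices remain (6, 11). Sequence = [4 2 9 10 11 9 8 1 6]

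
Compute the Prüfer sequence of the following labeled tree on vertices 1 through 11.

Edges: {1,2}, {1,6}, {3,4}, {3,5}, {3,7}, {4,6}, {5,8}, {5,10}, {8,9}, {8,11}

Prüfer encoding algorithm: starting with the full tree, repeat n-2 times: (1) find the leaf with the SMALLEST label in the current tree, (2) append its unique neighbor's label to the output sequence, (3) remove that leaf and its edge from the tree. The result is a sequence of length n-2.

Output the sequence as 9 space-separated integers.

Step 1: leaves = {2,7,9,10,11}. Remove smallest leaf 2, emit neighbor 1.
Step 2: leaves = {1,7,9,10,11}. Remove smallest leaf 1, emit neighbor 6.
Step 3: leaves = {6,7,9,10,11}. Remove smallest leaf 6, emit neighbor 4.
Step 4: leaves = {4,7,9,10,11}. Remove smallest leaf 4, emit neighbor 3.
Step 5: leaves = {7,9,10,11}. Remove smallest leaf 7, emit neighbor 3.
Step 6: leaves = {3,9,10,11}. Remove smallest leaf 3, emit neighbor 5.
Step 7: leaves = {9,10,11}. Remove smallest leaf 9, emit neighbor 8.
Step 8: leaves = {10,11}. Remove smallest leaf 10, emit neighbor 5.
Step 9: leaves = {5,11}. Remove smallest leaf 5, emit neighbor 8.
Done: 2 vertices remain (8, 11). Sequence = [1 6 4 3 3 5 8 5 8]

Answer: 1 6 4 3 3 5 8 5 8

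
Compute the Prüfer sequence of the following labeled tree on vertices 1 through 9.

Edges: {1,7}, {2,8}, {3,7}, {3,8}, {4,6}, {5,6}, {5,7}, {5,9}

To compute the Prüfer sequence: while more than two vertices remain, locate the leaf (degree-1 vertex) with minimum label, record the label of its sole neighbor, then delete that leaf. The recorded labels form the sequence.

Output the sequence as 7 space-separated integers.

Answer: 7 8 6 5 3 7 5

Derivation:
Step 1: leaves = {1,2,4,9}. Remove smallest leaf 1, emit neighbor 7.
Step 2: leaves = {2,4,9}. Remove smallest leaf 2, emit neighbor 8.
Step 3: leaves = {4,8,9}. Remove smallest leaf 4, emit neighbor 6.
Step 4: leaves = {6,8,9}. Remove smallest leaf 6, emit neighbor 5.
Step 5: leaves = {8,9}. Remove smallest leaf 8, emit neighbor 3.
Step 6: leaves = {3,9}. Remove smallest leaf 3, emit neighbor 7.
Step 7: leaves = {7,9}. Remove smallest leaf 7, emit neighbor 5.
Done: 2 vertices remain (5, 9). Sequence = [7 8 6 5 3 7 5]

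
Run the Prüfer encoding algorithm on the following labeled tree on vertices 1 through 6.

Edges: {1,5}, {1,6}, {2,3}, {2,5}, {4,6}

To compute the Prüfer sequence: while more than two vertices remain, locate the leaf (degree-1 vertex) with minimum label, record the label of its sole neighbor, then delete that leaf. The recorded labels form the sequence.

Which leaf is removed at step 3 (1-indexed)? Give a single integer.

Answer: 4

Derivation:
Step 1: current leaves = {3,4}. Remove leaf 3 (neighbor: 2).
Step 2: current leaves = {2,4}. Remove leaf 2 (neighbor: 5).
Step 3: current leaves = {4,5}. Remove leaf 4 (neighbor: 6).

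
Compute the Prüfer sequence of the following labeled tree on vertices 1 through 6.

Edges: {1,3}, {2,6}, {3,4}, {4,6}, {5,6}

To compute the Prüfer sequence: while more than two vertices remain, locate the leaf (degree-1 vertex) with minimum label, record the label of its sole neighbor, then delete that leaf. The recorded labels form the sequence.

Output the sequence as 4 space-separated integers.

Answer: 3 6 4 6

Derivation:
Step 1: leaves = {1,2,5}. Remove smallest leaf 1, emit neighbor 3.
Step 2: leaves = {2,3,5}. Remove smallest leaf 2, emit neighbor 6.
Step 3: leaves = {3,5}. Remove smallest leaf 3, emit neighbor 4.
Step 4: leaves = {4,5}. Remove smallest leaf 4, emit neighbor 6.
Done: 2 vertices remain (5, 6). Sequence = [3 6 4 6]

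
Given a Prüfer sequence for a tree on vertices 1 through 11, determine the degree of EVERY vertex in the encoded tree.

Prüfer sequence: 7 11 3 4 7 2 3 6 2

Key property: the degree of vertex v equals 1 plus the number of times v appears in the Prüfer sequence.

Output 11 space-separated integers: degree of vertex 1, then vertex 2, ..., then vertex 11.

p_1 = 7: count[7] becomes 1
p_2 = 11: count[11] becomes 1
p_3 = 3: count[3] becomes 1
p_4 = 4: count[4] becomes 1
p_5 = 7: count[7] becomes 2
p_6 = 2: count[2] becomes 1
p_7 = 3: count[3] becomes 2
p_8 = 6: count[6] becomes 1
p_9 = 2: count[2] becomes 2
Degrees (1 + count): deg[1]=1+0=1, deg[2]=1+2=3, deg[3]=1+2=3, deg[4]=1+1=2, deg[5]=1+0=1, deg[6]=1+1=2, deg[7]=1+2=3, deg[8]=1+0=1, deg[9]=1+0=1, deg[10]=1+0=1, deg[11]=1+1=2

Answer: 1 3 3 2 1 2 3 1 1 1 2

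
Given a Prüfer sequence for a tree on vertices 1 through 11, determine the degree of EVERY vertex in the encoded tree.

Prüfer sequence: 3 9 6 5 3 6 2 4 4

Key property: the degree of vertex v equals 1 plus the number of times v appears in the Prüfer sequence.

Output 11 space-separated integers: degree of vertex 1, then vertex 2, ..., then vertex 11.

Answer: 1 2 3 3 2 3 1 1 2 1 1

Derivation:
p_1 = 3: count[3] becomes 1
p_2 = 9: count[9] becomes 1
p_3 = 6: count[6] becomes 1
p_4 = 5: count[5] becomes 1
p_5 = 3: count[3] becomes 2
p_6 = 6: count[6] becomes 2
p_7 = 2: count[2] becomes 1
p_8 = 4: count[4] becomes 1
p_9 = 4: count[4] becomes 2
Degrees (1 + count): deg[1]=1+0=1, deg[2]=1+1=2, deg[3]=1+2=3, deg[4]=1+2=3, deg[5]=1+1=2, deg[6]=1+2=3, deg[7]=1+0=1, deg[8]=1+0=1, deg[9]=1+1=2, deg[10]=1+0=1, deg[11]=1+0=1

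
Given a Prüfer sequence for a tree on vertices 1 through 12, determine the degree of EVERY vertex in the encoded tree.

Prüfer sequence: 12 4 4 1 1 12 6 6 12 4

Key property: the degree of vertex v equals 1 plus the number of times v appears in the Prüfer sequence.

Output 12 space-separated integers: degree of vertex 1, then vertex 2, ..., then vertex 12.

Answer: 3 1 1 4 1 3 1 1 1 1 1 4

Derivation:
p_1 = 12: count[12] becomes 1
p_2 = 4: count[4] becomes 1
p_3 = 4: count[4] becomes 2
p_4 = 1: count[1] becomes 1
p_5 = 1: count[1] becomes 2
p_6 = 12: count[12] becomes 2
p_7 = 6: count[6] becomes 1
p_8 = 6: count[6] becomes 2
p_9 = 12: count[12] becomes 3
p_10 = 4: count[4] becomes 3
Degrees (1 + count): deg[1]=1+2=3, deg[2]=1+0=1, deg[3]=1+0=1, deg[4]=1+3=4, deg[5]=1+0=1, deg[6]=1+2=3, deg[7]=1+0=1, deg[8]=1+0=1, deg[9]=1+0=1, deg[10]=1+0=1, deg[11]=1+0=1, deg[12]=1+3=4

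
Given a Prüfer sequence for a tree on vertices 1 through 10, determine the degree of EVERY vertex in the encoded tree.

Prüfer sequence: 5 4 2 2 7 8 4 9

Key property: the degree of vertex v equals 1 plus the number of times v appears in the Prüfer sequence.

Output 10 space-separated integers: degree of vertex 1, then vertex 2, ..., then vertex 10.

p_1 = 5: count[5] becomes 1
p_2 = 4: count[4] becomes 1
p_3 = 2: count[2] becomes 1
p_4 = 2: count[2] becomes 2
p_5 = 7: count[7] becomes 1
p_6 = 8: count[8] becomes 1
p_7 = 4: count[4] becomes 2
p_8 = 9: count[9] becomes 1
Degrees (1 + count): deg[1]=1+0=1, deg[2]=1+2=3, deg[3]=1+0=1, deg[4]=1+2=3, deg[5]=1+1=2, deg[6]=1+0=1, deg[7]=1+1=2, deg[8]=1+1=2, deg[9]=1+1=2, deg[10]=1+0=1

Answer: 1 3 1 3 2 1 2 2 2 1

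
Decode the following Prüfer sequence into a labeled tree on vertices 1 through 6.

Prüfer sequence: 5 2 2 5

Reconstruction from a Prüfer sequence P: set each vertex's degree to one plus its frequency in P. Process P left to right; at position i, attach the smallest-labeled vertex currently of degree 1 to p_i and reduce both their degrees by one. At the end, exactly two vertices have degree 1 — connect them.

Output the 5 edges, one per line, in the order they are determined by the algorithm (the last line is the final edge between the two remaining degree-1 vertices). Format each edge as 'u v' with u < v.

Answer: 1 5
2 3
2 4
2 5
5 6

Derivation:
Initial degrees: {1:1, 2:3, 3:1, 4:1, 5:3, 6:1}
Step 1: smallest deg-1 vertex = 1, p_1 = 5. Add edge {1,5}. Now deg[1]=0, deg[5]=2.
Step 2: smallest deg-1 vertex = 3, p_2 = 2. Add edge {2,3}. Now deg[3]=0, deg[2]=2.
Step 3: smallest deg-1 vertex = 4, p_3 = 2. Add edge {2,4}. Now deg[4]=0, deg[2]=1.
Step 4: smallest deg-1 vertex = 2, p_4 = 5. Add edge {2,5}. Now deg[2]=0, deg[5]=1.
Final: two remaining deg-1 vertices are 5, 6. Add edge {5,6}.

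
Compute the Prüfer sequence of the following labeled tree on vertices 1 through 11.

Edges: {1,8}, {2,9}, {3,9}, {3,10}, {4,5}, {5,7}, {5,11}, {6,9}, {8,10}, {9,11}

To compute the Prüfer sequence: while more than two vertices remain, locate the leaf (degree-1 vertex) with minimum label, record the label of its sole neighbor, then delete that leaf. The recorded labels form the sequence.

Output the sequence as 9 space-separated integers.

Answer: 8 9 5 9 5 11 10 3 9

Derivation:
Step 1: leaves = {1,2,4,6,7}. Remove smallest leaf 1, emit neighbor 8.
Step 2: leaves = {2,4,6,7,8}. Remove smallest leaf 2, emit neighbor 9.
Step 3: leaves = {4,6,7,8}. Remove smallest leaf 4, emit neighbor 5.
Step 4: leaves = {6,7,8}. Remove smallest leaf 6, emit neighbor 9.
Step 5: leaves = {7,8}. Remove smallest leaf 7, emit neighbor 5.
Step 6: leaves = {5,8}. Remove smallest leaf 5, emit neighbor 11.
Step 7: leaves = {8,11}. Remove smallest leaf 8, emit neighbor 10.
Step 8: leaves = {10,11}. Remove smallest leaf 10, emit neighbor 3.
Step 9: leaves = {3,11}. Remove smallest leaf 3, emit neighbor 9.
Done: 2 vertices remain (9, 11). Sequence = [8 9 5 9 5 11 10 3 9]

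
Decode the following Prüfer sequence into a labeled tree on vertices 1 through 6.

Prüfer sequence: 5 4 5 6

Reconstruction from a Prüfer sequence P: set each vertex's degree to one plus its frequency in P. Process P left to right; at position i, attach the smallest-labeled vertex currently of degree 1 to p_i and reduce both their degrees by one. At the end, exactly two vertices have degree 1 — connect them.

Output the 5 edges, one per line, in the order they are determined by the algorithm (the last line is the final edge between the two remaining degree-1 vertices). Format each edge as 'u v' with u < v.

Initial degrees: {1:1, 2:1, 3:1, 4:2, 5:3, 6:2}
Step 1: smallest deg-1 vertex = 1, p_1 = 5. Add edge {1,5}. Now deg[1]=0, deg[5]=2.
Step 2: smallest deg-1 vertex = 2, p_2 = 4. Add edge {2,4}. Now deg[2]=0, deg[4]=1.
Step 3: smallest deg-1 vertex = 3, p_3 = 5. Add edge {3,5}. Now deg[3]=0, deg[5]=1.
Step 4: smallest deg-1 vertex = 4, p_4 = 6. Add edge {4,6}. Now deg[4]=0, deg[6]=1.
Final: two remaining deg-1 vertices are 5, 6. Add edge {5,6}.

Answer: 1 5
2 4
3 5
4 6
5 6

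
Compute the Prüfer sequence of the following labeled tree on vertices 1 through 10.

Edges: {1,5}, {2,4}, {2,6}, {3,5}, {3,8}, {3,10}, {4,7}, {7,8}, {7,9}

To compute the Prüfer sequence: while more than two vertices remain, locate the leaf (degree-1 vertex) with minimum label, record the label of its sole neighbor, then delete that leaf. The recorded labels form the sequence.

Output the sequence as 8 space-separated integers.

Answer: 5 3 2 4 7 7 8 3

Derivation:
Step 1: leaves = {1,6,9,10}. Remove smallest leaf 1, emit neighbor 5.
Step 2: leaves = {5,6,9,10}. Remove smallest leaf 5, emit neighbor 3.
Step 3: leaves = {6,9,10}. Remove smallest leaf 6, emit neighbor 2.
Step 4: leaves = {2,9,10}. Remove smallest leaf 2, emit neighbor 4.
Step 5: leaves = {4,9,10}. Remove smallest leaf 4, emit neighbor 7.
Step 6: leaves = {9,10}. Remove smallest leaf 9, emit neighbor 7.
Step 7: leaves = {7,10}. Remove smallest leaf 7, emit neighbor 8.
Step 8: leaves = {8,10}. Remove smallest leaf 8, emit neighbor 3.
Done: 2 vertices remain (3, 10). Sequence = [5 3 2 4 7 7 8 3]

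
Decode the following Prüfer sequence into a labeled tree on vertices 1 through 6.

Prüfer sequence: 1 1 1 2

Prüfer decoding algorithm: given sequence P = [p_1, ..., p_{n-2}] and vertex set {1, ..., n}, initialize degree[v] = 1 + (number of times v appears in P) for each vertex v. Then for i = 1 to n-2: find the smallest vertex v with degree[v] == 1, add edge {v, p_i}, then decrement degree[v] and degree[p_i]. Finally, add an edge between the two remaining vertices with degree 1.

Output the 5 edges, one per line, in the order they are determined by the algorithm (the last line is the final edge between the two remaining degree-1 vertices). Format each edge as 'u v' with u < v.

Initial degrees: {1:4, 2:2, 3:1, 4:1, 5:1, 6:1}
Step 1: smallest deg-1 vertex = 3, p_1 = 1. Add edge {1,3}. Now deg[3]=0, deg[1]=3.
Step 2: smallest deg-1 vertex = 4, p_2 = 1. Add edge {1,4}. Now deg[4]=0, deg[1]=2.
Step 3: smallest deg-1 vertex = 5, p_3 = 1. Add edge {1,5}. Now deg[5]=0, deg[1]=1.
Step 4: smallest deg-1 vertex = 1, p_4 = 2. Add edge {1,2}. Now deg[1]=0, deg[2]=1.
Final: two remaining deg-1 vertices are 2, 6. Add edge {2,6}.

Answer: 1 3
1 4
1 5
1 2
2 6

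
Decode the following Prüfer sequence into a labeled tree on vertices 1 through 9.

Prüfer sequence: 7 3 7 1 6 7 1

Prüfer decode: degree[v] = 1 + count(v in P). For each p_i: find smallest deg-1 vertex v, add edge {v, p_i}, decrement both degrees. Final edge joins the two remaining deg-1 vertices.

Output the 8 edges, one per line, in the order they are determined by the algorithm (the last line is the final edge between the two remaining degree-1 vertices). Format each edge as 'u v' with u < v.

Answer: 2 7
3 4
3 7
1 5
6 8
6 7
1 7
1 9

Derivation:
Initial degrees: {1:3, 2:1, 3:2, 4:1, 5:1, 6:2, 7:4, 8:1, 9:1}
Step 1: smallest deg-1 vertex = 2, p_1 = 7. Add edge {2,7}. Now deg[2]=0, deg[7]=3.
Step 2: smallest deg-1 vertex = 4, p_2 = 3. Add edge {3,4}. Now deg[4]=0, deg[3]=1.
Step 3: smallest deg-1 vertex = 3, p_3 = 7. Add edge {3,7}. Now deg[3]=0, deg[7]=2.
Step 4: smallest deg-1 vertex = 5, p_4 = 1. Add edge {1,5}. Now deg[5]=0, deg[1]=2.
Step 5: smallest deg-1 vertex = 8, p_5 = 6. Add edge {6,8}. Now deg[8]=0, deg[6]=1.
Step 6: smallest deg-1 vertex = 6, p_6 = 7. Add edge {6,7}. Now deg[6]=0, deg[7]=1.
Step 7: smallest deg-1 vertex = 7, p_7 = 1. Add edge {1,7}. Now deg[7]=0, deg[1]=1.
Final: two remaining deg-1 vertices are 1, 9. Add edge {1,9}.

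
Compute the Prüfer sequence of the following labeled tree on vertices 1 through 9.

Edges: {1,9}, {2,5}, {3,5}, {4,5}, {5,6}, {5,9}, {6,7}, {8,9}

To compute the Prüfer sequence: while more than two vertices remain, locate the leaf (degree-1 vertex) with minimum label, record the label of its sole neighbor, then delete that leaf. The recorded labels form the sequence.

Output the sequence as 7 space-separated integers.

Step 1: leaves = {1,2,3,4,7,8}. Remove smallest leaf 1, emit neighbor 9.
Step 2: leaves = {2,3,4,7,8}. Remove smallest leaf 2, emit neighbor 5.
Step 3: leaves = {3,4,7,8}. Remove smallest leaf 3, emit neighbor 5.
Step 4: leaves = {4,7,8}. Remove smallest leaf 4, emit neighbor 5.
Step 5: leaves = {7,8}. Remove smallest leaf 7, emit neighbor 6.
Step 6: leaves = {6,8}. Remove smallest leaf 6, emit neighbor 5.
Step 7: leaves = {5,8}. Remove smallest leaf 5, emit neighbor 9.
Done: 2 vertices remain (8, 9). Sequence = [9 5 5 5 6 5 9]

Answer: 9 5 5 5 6 5 9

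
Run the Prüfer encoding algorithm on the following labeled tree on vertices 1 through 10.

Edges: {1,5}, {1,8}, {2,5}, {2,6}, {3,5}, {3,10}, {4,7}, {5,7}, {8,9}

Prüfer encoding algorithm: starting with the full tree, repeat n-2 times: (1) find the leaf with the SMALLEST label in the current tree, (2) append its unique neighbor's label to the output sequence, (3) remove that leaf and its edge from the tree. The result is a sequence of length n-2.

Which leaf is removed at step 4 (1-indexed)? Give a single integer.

Answer: 7

Derivation:
Step 1: current leaves = {4,6,9,10}. Remove leaf 4 (neighbor: 7).
Step 2: current leaves = {6,7,9,10}. Remove leaf 6 (neighbor: 2).
Step 3: current leaves = {2,7,9,10}. Remove leaf 2 (neighbor: 5).
Step 4: current leaves = {7,9,10}. Remove leaf 7 (neighbor: 5).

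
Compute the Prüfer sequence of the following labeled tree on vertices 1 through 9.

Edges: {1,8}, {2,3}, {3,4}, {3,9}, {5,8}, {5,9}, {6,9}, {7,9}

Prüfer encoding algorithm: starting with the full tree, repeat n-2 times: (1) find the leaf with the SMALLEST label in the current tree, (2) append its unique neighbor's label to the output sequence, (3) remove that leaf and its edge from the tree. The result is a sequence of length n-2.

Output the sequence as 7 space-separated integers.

Step 1: leaves = {1,2,4,6,7}. Remove smallest leaf 1, emit neighbor 8.
Step 2: leaves = {2,4,6,7,8}. Remove smallest leaf 2, emit neighbor 3.
Step 3: leaves = {4,6,7,8}. Remove smallest leaf 4, emit neighbor 3.
Step 4: leaves = {3,6,7,8}. Remove smallest leaf 3, emit neighbor 9.
Step 5: leaves = {6,7,8}. Remove smallest leaf 6, emit neighbor 9.
Step 6: leaves = {7,8}. Remove smallest leaf 7, emit neighbor 9.
Step 7: leaves = {8,9}. Remove smallest leaf 8, emit neighbor 5.
Done: 2 vertices remain (5, 9). Sequence = [8 3 3 9 9 9 5]

Answer: 8 3 3 9 9 9 5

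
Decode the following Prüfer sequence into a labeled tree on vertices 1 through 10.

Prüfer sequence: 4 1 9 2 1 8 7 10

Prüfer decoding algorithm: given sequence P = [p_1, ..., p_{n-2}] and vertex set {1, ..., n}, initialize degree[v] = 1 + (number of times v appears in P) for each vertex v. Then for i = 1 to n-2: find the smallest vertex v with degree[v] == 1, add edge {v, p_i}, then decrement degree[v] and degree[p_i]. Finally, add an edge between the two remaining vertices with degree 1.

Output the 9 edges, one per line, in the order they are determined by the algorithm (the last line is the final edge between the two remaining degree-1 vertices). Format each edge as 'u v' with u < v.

Initial degrees: {1:3, 2:2, 3:1, 4:2, 5:1, 6:1, 7:2, 8:2, 9:2, 10:2}
Step 1: smallest deg-1 vertex = 3, p_1 = 4. Add edge {3,4}. Now deg[3]=0, deg[4]=1.
Step 2: smallest deg-1 vertex = 4, p_2 = 1. Add edge {1,4}. Now deg[4]=0, deg[1]=2.
Step 3: smallest deg-1 vertex = 5, p_3 = 9. Add edge {5,9}. Now deg[5]=0, deg[9]=1.
Step 4: smallest deg-1 vertex = 6, p_4 = 2. Add edge {2,6}. Now deg[6]=0, deg[2]=1.
Step 5: smallest deg-1 vertex = 2, p_5 = 1. Add edge {1,2}. Now deg[2]=0, deg[1]=1.
Step 6: smallest deg-1 vertex = 1, p_6 = 8. Add edge {1,8}. Now deg[1]=0, deg[8]=1.
Step 7: smallest deg-1 vertex = 8, p_7 = 7. Add edge {7,8}. Now deg[8]=0, deg[7]=1.
Step 8: smallest deg-1 vertex = 7, p_8 = 10. Add edge {7,10}. Now deg[7]=0, deg[10]=1.
Final: two remaining deg-1 vertices are 9, 10. Add edge {9,10}.

Answer: 3 4
1 4
5 9
2 6
1 2
1 8
7 8
7 10
9 10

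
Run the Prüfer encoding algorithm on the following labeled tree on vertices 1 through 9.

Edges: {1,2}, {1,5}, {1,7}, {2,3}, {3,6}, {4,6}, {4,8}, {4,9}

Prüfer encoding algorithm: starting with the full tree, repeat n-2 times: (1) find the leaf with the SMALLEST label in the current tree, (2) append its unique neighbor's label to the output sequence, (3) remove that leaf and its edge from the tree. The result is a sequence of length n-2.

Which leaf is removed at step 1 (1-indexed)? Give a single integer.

Step 1: current leaves = {5,7,8,9}. Remove leaf 5 (neighbor: 1).

Answer: 5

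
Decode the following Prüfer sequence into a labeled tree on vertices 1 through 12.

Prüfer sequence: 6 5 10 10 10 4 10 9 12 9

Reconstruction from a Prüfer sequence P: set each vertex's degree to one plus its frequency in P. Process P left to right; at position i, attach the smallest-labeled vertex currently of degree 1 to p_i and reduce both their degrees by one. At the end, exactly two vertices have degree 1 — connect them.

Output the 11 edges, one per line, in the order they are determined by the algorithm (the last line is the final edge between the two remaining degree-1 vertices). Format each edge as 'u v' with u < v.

Initial degrees: {1:1, 2:1, 3:1, 4:2, 5:2, 6:2, 7:1, 8:1, 9:3, 10:5, 11:1, 12:2}
Step 1: smallest deg-1 vertex = 1, p_1 = 6. Add edge {1,6}. Now deg[1]=0, deg[6]=1.
Step 2: smallest deg-1 vertex = 2, p_2 = 5. Add edge {2,5}. Now deg[2]=0, deg[5]=1.
Step 3: smallest deg-1 vertex = 3, p_3 = 10. Add edge {3,10}. Now deg[3]=0, deg[10]=4.
Step 4: smallest deg-1 vertex = 5, p_4 = 10. Add edge {5,10}. Now deg[5]=0, deg[10]=3.
Step 5: smallest deg-1 vertex = 6, p_5 = 10. Add edge {6,10}. Now deg[6]=0, deg[10]=2.
Step 6: smallest deg-1 vertex = 7, p_6 = 4. Add edge {4,7}. Now deg[7]=0, deg[4]=1.
Step 7: smallest deg-1 vertex = 4, p_7 = 10. Add edge {4,10}. Now deg[4]=0, deg[10]=1.
Step 8: smallest deg-1 vertex = 8, p_8 = 9. Add edge {8,9}. Now deg[8]=0, deg[9]=2.
Step 9: smallest deg-1 vertex = 10, p_9 = 12. Add edge {10,12}. Now deg[10]=0, deg[12]=1.
Step 10: smallest deg-1 vertex = 11, p_10 = 9. Add edge {9,11}. Now deg[11]=0, deg[9]=1.
Final: two remaining deg-1 vertices are 9, 12. Add edge {9,12}.

Answer: 1 6
2 5
3 10
5 10
6 10
4 7
4 10
8 9
10 12
9 11
9 12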